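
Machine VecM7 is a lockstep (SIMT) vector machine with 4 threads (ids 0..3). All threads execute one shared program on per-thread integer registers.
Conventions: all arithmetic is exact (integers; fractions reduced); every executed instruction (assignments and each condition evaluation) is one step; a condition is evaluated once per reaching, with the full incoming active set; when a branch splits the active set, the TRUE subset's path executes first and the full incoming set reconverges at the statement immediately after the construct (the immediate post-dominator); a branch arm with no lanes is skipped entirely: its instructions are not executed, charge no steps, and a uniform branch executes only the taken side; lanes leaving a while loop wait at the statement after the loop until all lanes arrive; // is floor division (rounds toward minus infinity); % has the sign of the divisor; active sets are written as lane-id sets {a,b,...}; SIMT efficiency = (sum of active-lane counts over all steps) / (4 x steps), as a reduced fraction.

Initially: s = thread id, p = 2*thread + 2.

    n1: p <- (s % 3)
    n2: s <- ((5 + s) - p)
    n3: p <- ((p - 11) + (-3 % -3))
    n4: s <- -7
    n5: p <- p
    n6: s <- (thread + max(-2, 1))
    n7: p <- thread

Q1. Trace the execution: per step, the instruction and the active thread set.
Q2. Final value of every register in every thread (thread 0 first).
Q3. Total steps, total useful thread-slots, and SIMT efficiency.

step 0: p <- (s % 3)                 {0,1,2,3}
step 1: s <- ((5 + s) - p)           {0,1,2,3}
step 2: p <- ((p - 11) + (-3 % -3))  {0,1,2,3}
step 3: s <- -7                      {0,1,2,3}
step 4: p <- p                       {0,1,2,3}
step 5: s <- (thread + max(-2, 1))   {0,1,2,3}
step 6: p <- thread                  {0,1,2,3}

Answer: 7 steps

s: 1,2,3,4
p: 0,1,2,3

steps = 7; useful = 28; efficiency = 28/28 = 1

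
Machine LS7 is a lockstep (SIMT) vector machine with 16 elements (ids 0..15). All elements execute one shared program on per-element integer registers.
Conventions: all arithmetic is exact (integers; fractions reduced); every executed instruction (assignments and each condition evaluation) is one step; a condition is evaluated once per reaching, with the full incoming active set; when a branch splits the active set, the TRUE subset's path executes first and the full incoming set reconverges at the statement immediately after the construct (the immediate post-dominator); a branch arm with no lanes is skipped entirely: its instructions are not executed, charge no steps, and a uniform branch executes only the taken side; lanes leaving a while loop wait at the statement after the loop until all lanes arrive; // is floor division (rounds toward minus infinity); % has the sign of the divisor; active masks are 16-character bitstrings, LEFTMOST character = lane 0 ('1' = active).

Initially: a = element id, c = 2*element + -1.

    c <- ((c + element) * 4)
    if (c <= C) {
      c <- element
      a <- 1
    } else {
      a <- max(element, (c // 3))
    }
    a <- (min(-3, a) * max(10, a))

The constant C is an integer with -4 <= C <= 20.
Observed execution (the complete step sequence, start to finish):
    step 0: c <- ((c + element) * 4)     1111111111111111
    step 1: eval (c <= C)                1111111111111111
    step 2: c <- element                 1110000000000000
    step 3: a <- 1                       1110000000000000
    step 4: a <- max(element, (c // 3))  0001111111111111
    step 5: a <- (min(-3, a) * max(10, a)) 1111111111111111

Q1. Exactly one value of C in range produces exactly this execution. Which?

Answer: C = 20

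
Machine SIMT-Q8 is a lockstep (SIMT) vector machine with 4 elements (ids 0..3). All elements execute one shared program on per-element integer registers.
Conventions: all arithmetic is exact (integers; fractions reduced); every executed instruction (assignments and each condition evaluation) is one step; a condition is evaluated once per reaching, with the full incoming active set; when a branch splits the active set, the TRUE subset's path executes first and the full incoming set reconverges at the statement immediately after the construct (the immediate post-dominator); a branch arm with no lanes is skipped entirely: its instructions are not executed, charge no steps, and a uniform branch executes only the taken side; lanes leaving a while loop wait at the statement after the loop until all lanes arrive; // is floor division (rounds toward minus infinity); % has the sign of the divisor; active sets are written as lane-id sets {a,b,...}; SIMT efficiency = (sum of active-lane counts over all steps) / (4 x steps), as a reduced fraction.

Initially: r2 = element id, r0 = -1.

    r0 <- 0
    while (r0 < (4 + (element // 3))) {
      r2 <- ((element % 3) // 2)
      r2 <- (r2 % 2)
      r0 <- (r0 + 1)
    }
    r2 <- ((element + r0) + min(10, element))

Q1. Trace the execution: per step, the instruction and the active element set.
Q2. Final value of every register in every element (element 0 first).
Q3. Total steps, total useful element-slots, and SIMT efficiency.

step 0: r0 <- 0                      {0,1,2,3}
step 1: eval (r0 < (4 + (element // 3))) {0,1,2,3}
step 2: r2 <- ((element % 3) // 2)   {0,1,2,3}
step 3: r2 <- (r2 % 2)               {0,1,2,3}
step 4: r0 <- (r0 + 1)               {0,1,2,3}
step 5: eval (r0 < (4 + (element // 3))) {0,1,2,3}
step 6: r2 <- ((element % 3) // 2)   {0,1,2,3}
step 7: r2 <- (r2 % 2)               {0,1,2,3}
step 8: r0 <- (r0 + 1)               {0,1,2,3}
step 9: eval (r0 < (4 + (element // 3))) {0,1,2,3}
step 10: r2 <- ((element % 3) // 2)   {0,1,2,3}
step 11: r2 <- (r2 % 2)               {0,1,2,3}
step 12: r0 <- (r0 + 1)               {0,1,2,3}
step 13: eval (r0 < (4 + (element // 3))) {0,1,2,3}
step 14: r2 <- ((element % 3) // 2)   {0,1,2,3}
step 15: r2 <- (r2 % 2)               {0,1,2,3}
step 16: r0 <- (r0 + 1)               {0,1,2,3}
step 17: eval (r0 < (4 + (element // 3))) {0,1,2,3}
step 18: r2 <- ((element % 3) // 2)   {3}
step 19: r2 <- (r2 % 2)               {3}
step 20: r0 <- (r0 + 1)               {3}
step 21: eval (r0 < (4 + (element // 3))) {3}
step 22: r2 <- ((element + r0) + min(10, element)) {0,1,2,3}

Answer: 23 steps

r2: 4,6,8,11
r0: 4,4,4,5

steps = 23; useful = 80; efficiency = 80/92 = 20/23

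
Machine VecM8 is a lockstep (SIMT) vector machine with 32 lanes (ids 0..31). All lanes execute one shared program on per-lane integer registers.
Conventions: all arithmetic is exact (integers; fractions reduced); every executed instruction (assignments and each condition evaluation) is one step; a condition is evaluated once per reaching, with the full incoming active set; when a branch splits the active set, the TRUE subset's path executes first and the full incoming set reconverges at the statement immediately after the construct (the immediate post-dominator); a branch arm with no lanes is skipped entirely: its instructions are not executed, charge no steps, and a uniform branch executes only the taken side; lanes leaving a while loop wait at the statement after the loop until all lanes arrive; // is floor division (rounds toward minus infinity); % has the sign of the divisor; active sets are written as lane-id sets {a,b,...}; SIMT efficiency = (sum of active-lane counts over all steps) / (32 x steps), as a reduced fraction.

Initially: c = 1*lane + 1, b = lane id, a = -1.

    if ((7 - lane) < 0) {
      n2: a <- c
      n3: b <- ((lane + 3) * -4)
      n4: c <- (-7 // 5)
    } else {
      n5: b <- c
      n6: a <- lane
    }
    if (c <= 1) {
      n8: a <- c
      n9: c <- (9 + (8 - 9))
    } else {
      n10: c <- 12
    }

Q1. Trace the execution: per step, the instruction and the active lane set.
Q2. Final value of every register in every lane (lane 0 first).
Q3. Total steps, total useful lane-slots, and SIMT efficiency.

step 0: eval ((7 - lane) < 0)        {0,1,2,3,4,5,6,7,8,9,10,11,12,13,14,15,16,17,18,19,20,21,22,23,24,25,26,27,28,29,30,31}
step 1: a <- c                       {8,9,10,11,12,13,14,15,16,17,18,19,20,21,22,23,24,25,26,27,28,29,30,31}
step 2: b <- ((lane + 3) * -4)       {8,9,10,11,12,13,14,15,16,17,18,19,20,21,22,23,24,25,26,27,28,29,30,31}
step 3: c <- (-7 // 5)               {8,9,10,11,12,13,14,15,16,17,18,19,20,21,22,23,24,25,26,27,28,29,30,31}
step 4: b <- c                       {0,1,2,3,4,5,6,7}
step 5: a <- lane                    {0,1,2,3,4,5,6,7}
step 6: eval (c <= 1)                {0,1,2,3,4,5,6,7,8,9,10,11,12,13,14,15,16,17,18,19,20,21,22,23,24,25,26,27,28,29,30,31}
step 7: a <- c                       {0,8,9,10,11,12,13,14,15,16,17,18,19,20,21,22,23,24,25,26,27,28,29,30,31}
step 8: c <- (9 + (8 - 9))           {0,8,9,10,11,12,13,14,15,16,17,18,19,20,21,22,23,24,25,26,27,28,29,30,31}
step 9: c <- 12                      {1,2,3,4,5,6,7}

Answer: 10 steps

c: 8,12,12,12,12,12,12,12,8,8,8,8,8,8,8,8,8,8,8,8,8,8,8,8,8,8,8,8,8,8,8,8
b: 1,2,3,4,5,6,7,8,-44,-48,-52,-56,-60,-64,-68,-72,-76,-80,-84,-88,-92,-96,-100,-104,-108,-112,-116,-120,-124,-128,-132,-136
a: 1,1,2,3,4,5,6,7,-2,-2,-2,-2,-2,-2,-2,-2,-2,-2,-2,-2,-2,-2,-2,-2,-2,-2,-2,-2,-2,-2,-2,-2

steps = 10; useful = 209; efficiency = 209/320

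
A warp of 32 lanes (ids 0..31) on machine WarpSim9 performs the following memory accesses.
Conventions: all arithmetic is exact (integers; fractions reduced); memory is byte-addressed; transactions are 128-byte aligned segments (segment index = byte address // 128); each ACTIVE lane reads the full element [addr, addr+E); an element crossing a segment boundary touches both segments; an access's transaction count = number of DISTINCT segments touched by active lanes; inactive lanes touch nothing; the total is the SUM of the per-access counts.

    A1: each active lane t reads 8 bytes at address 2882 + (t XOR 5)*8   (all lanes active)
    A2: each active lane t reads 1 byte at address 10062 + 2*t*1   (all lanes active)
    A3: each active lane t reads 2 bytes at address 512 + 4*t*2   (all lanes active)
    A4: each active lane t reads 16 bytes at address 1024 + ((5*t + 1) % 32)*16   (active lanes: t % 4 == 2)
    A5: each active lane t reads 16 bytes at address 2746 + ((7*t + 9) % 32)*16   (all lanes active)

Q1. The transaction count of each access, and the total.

A1: 3 transactions
A2: 2 transactions
A3: 2 transactions
A4: 4 transactions
A5: 5 transactions

Answer: 3,2,2,4,5; total 16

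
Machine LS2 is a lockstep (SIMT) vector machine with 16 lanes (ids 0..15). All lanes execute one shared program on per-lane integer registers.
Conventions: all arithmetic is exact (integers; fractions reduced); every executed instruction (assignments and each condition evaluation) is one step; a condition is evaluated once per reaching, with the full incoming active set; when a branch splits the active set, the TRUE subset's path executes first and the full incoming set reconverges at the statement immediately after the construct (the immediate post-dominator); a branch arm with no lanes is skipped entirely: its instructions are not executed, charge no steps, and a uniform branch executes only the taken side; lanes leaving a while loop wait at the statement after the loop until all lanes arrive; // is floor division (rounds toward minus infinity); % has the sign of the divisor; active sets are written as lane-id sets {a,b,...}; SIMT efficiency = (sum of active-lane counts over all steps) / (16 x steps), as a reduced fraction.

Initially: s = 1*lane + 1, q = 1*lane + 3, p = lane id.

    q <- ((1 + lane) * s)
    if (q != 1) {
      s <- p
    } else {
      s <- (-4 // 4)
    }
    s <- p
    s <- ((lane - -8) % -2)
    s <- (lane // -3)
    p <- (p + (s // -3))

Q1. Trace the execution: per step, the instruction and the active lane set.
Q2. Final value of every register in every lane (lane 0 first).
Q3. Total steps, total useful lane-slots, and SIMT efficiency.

step 0: q <- ((1 + lane) * s)        {0,1,2,3,4,5,6,7,8,9,10,11,12,13,14,15}
step 1: eval (q != 1)                {0,1,2,3,4,5,6,7,8,9,10,11,12,13,14,15}
step 2: s <- p                       {1,2,3,4,5,6,7,8,9,10,11,12,13,14,15}
step 3: s <- (-4 // 4)               {0}
step 4: s <- p                       {0,1,2,3,4,5,6,7,8,9,10,11,12,13,14,15}
step 5: s <- ((lane - -8) % -2)      {0,1,2,3,4,5,6,7,8,9,10,11,12,13,14,15}
step 6: s <- (lane // -3)            {0,1,2,3,4,5,6,7,8,9,10,11,12,13,14,15}
step 7: p <- (p + (s // -3))         {0,1,2,3,4,5,6,7,8,9,10,11,12,13,14,15}

Answer: 8 steps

s: 0,-1,-1,-1,-2,-2,-2,-3,-3,-3,-4,-4,-4,-5,-5,-5
q: 1,4,9,16,25,36,49,64,81,100,121,144,169,196,225,256
p: 0,1,2,3,4,5,6,8,9,10,11,12,13,14,15,16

steps = 8; useful = 112; efficiency = 112/128 = 7/8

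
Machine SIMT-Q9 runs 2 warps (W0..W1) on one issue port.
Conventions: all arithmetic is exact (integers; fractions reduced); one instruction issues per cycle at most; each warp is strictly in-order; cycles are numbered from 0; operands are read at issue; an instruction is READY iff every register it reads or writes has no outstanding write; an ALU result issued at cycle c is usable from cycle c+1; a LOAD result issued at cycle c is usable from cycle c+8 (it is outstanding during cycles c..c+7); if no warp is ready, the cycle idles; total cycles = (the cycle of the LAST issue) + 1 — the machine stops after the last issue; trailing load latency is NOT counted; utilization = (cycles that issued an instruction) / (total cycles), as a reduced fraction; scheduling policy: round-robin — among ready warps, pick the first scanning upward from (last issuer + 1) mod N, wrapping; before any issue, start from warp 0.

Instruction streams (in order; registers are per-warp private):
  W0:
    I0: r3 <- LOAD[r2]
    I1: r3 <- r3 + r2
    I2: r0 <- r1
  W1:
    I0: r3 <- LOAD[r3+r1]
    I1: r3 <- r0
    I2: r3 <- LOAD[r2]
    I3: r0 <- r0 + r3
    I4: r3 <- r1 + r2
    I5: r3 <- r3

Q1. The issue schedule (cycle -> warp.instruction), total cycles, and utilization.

cycle 0: W0.I0
cycle 1: W1.I0
cycle 2: idle
cycle 3: idle
cycle 4: idle
cycle 5: idle
cycle 6: idle
cycle 7: idle
cycle 8: W0.I1
cycle 9: W1.I1
cycle 10: W0.I2
cycle 11: W1.I2
cycle 12: idle
cycle 13: idle
cycle 14: idle
cycle 15: idle
cycle 16: idle
cycle 17: idle
cycle 18: idle
cycle 19: W1.I3
cycle 20: W1.I4
cycle 21: W1.I5

Answer: 22 cycles, utilization 9/22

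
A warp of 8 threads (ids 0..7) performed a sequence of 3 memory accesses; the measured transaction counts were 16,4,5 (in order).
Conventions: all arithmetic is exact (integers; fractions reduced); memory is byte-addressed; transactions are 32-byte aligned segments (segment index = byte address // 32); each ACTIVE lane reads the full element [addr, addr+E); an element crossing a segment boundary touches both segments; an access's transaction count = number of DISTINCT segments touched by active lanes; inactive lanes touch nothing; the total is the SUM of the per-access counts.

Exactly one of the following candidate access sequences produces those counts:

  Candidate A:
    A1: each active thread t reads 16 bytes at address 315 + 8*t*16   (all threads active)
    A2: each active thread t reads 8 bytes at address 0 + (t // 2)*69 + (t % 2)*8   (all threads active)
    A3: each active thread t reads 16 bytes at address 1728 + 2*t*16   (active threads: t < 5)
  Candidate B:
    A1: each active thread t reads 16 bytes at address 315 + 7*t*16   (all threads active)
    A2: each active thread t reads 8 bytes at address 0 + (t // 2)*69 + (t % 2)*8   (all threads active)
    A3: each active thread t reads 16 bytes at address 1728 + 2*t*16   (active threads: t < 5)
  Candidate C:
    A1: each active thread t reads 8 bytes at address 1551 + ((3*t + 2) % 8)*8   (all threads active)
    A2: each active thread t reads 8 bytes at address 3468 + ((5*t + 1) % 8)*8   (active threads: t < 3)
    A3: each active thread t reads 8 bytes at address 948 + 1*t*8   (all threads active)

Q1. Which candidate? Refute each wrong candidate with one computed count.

B: A1 gives 12 transactions, not 16
C: A1 gives 3 transactions, not 16
A: all counts match (16,4,5)

Answer: A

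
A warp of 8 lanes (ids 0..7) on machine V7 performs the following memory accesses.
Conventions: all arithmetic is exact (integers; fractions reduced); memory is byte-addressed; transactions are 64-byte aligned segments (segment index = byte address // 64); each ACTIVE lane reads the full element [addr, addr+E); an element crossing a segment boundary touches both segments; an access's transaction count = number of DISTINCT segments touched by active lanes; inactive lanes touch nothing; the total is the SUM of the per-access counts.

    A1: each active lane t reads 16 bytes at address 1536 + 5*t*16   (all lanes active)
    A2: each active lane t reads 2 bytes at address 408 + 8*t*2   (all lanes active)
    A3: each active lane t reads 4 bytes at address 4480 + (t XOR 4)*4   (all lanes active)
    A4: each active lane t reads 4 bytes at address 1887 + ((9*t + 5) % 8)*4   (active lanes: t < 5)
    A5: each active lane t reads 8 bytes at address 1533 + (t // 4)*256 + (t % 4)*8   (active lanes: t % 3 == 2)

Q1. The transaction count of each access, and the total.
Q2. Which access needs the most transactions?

A1: 8 transactions
A2: 3 transactions
A3: 1 transaction
A4: 1 transaction
A5: 2 transactions

Answer: 8,3,1,1,2; total 15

Answer: A1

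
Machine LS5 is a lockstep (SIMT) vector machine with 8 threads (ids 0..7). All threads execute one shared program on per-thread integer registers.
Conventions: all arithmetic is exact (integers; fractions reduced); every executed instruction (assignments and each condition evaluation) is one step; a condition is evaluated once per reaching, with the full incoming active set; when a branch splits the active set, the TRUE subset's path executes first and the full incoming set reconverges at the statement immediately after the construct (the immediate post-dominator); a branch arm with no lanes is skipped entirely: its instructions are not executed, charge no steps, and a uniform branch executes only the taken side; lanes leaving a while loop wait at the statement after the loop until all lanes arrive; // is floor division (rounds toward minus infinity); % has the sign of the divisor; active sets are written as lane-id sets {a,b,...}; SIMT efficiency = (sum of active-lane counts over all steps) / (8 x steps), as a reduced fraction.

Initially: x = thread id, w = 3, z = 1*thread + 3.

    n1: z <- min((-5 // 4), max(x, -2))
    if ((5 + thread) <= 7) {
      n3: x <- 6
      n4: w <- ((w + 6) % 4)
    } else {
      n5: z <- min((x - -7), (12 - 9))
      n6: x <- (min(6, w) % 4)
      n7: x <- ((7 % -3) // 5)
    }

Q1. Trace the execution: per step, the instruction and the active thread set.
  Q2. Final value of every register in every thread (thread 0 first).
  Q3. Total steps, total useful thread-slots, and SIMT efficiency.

step 0: z <- min((-5 // 4), max(x, -2)) {0,1,2,3,4,5,6,7}
step 1: eval ((5 + thread) <= 7)     {0,1,2,3,4,5,6,7}
step 2: x <- 6                       {0,1,2}
step 3: w <- ((w + 6) % 4)           {0,1,2}
step 4: z <- min((x - -7), (12 - 9)) {3,4,5,6,7}
step 5: x <- (min(6, w) % 4)         {3,4,5,6,7}
step 6: x <- ((7 % -3) // 5)         {3,4,5,6,7}

Answer: 7 steps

x: 6,6,6,-1,-1,-1,-1,-1
w: 1,1,1,3,3,3,3,3
z: -2,-2,-2,3,3,3,3,3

steps = 7; useful = 37; efficiency = 37/56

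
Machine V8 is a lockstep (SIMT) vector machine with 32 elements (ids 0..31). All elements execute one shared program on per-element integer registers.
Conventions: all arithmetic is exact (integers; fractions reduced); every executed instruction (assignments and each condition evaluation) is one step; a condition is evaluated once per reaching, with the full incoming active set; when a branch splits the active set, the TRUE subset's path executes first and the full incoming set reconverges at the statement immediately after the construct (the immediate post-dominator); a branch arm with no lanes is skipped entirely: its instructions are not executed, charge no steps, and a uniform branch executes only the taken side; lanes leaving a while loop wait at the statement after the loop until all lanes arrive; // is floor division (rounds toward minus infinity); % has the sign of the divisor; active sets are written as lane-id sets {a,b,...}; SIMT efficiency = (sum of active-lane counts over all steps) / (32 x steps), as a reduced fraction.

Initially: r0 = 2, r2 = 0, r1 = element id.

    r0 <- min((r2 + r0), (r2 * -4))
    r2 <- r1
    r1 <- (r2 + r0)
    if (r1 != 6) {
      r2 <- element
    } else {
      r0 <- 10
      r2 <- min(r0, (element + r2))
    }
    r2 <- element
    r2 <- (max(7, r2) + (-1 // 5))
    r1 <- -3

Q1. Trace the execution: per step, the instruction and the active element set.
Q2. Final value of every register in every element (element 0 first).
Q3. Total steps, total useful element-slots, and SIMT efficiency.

step 0: r0 <- min((r2 + r0), (r2 * -4)) {0,1,2,3,4,5,6,7,8,9,10,11,12,13,14,15,16,17,18,19,20,21,22,23,24,25,26,27,28,29,30,31}
step 1: r2 <- r1                     {0,1,2,3,4,5,6,7,8,9,10,11,12,13,14,15,16,17,18,19,20,21,22,23,24,25,26,27,28,29,30,31}
step 2: r1 <- (r2 + r0)              {0,1,2,3,4,5,6,7,8,9,10,11,12,13,14,15,16,17,18,19,20,21,22,23,24,25,26,27,28,29,30,31}
step 3: eval (r1 != 6)               {0,1,2,3,4,5,6,7,8,9,10,11,12,13,14,15,16,17,18,19,20,21,22,23,24,25,26,27,28,29,30,31}
step 4: r2 <- element                {0,1,2,3,4,5,7,8,9,10,11,12,13,14,15,16,17,18,19,20,21,22,23,24,25,26,27,28,29,30,31}
step 5: r0 <- 10                     {6}
step 6: r2 <- min(r0, (element + r2)) {6}
step 7: r2 <- element                {0,1,2,3,4,5,6,7,8,9,10,11,12,13,14,15,16,17,18,19,20,21,22,23,24,25,26,27,28,29,30,31}
step 8: r2 <- (max(7, r2) + (-1 // 5)) {0,1,2,3,4,5,6,7,8,9,10,11,12,13,14,15,16,17,18,19,20,21,22,23,24,25,26,27,28,29,30,31}
step 9: r1 <- -3                     {0,1,2,3,4,5,6,7,8,9,10,11,12,13,14,15,16,17,18,19,20,21,22,23,24,25,26,27,28,29,30,31}

Answer: 10 steps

r0: 0,0,0,0,0,0,10,0,0,0,0,0,0,0,0,0,0,0,0,0,0,0,0,0,0,0,0,0,0,0,0,0
r2: 6,6,6,6,6,6,6,6,7,8,9,10,11,12,13,14,15,16,17,18,19,20,21,22,23,24,25,26,27,28,29,30
r1: -3,-3,-3,-3,-3,-3,-3,-3,-3,-3,-3,-3,-3,-3,-3,-3,-3,-3,-3,-3,-3,-3,-3,-3,-3,-3,-3,-3,-3,-3,-3,-3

steps = 10; useful = 257; efficiency = 257/320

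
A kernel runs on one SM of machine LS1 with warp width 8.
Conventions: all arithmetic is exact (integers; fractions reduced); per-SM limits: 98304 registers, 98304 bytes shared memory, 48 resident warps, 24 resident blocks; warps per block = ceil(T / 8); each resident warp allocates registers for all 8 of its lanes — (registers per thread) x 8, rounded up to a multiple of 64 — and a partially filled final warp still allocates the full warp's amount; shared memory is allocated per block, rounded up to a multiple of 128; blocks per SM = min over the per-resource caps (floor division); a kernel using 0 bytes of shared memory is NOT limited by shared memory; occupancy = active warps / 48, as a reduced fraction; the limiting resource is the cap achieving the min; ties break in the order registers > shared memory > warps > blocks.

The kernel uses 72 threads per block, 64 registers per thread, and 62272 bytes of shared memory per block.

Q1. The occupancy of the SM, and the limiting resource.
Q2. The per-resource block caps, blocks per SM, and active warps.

Answer: occupancy 3/16, limited by shared memory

registers: 21 blocks
shared memory: 1 block
warps: 5 blocks
blocks: 24 blocks

Answer: 1 block, 9 active warps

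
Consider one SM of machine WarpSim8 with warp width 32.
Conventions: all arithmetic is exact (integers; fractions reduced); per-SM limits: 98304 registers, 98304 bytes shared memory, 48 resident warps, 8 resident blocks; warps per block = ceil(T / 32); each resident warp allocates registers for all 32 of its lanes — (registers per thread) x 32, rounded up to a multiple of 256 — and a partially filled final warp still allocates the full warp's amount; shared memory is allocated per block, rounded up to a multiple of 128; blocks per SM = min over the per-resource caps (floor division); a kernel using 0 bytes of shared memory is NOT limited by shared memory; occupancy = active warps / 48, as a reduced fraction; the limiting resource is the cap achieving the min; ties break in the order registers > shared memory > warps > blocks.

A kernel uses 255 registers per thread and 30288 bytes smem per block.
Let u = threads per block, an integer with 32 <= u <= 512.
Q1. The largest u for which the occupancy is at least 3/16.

Answer: u = 384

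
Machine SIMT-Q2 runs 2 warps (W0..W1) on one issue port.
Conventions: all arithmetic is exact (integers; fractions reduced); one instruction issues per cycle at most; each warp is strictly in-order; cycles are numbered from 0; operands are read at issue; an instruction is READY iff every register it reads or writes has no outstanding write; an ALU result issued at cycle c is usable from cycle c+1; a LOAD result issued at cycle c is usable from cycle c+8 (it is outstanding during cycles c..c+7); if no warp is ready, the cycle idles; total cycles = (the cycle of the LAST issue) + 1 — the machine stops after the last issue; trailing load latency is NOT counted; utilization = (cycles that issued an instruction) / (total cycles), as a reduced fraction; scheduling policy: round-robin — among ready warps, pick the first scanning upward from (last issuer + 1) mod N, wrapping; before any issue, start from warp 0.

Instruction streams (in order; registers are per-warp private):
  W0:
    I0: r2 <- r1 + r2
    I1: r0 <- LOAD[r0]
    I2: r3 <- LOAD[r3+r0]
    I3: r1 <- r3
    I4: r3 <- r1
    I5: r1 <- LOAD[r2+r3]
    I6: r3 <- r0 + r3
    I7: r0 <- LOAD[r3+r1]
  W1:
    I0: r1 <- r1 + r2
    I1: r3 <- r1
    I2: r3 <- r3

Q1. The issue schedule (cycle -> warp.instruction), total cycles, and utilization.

cycle 0: W0.I0
cycle 1: W1.I0
cycle 2: W0.I1
cycle 3: W1.I1
cycle 4: W1.I2
cycle 5: idle
cycle 6: idle
cycle 7: idle
cycle 8: idle
cycle 9: idle
cycle 10: W0.I2
cycle 11: idle
cycle 12: idle
cycle 13: idle
cycle 14: idle
cycle 15: idle
cycle 16: idle
cycle 17: idle
cycle 18: W0.I3
cycle 19: W0.I4
cycle 20: W0.I5
cycle 21: W0.I6
cycle 22: idle
cycle 23: idle
cycle 24: idle
cycle 25: idle
cycle 26: idle
cycle 27: idle
cycle 28: W0.I7

Answer: 29 cycles, utilization 11/29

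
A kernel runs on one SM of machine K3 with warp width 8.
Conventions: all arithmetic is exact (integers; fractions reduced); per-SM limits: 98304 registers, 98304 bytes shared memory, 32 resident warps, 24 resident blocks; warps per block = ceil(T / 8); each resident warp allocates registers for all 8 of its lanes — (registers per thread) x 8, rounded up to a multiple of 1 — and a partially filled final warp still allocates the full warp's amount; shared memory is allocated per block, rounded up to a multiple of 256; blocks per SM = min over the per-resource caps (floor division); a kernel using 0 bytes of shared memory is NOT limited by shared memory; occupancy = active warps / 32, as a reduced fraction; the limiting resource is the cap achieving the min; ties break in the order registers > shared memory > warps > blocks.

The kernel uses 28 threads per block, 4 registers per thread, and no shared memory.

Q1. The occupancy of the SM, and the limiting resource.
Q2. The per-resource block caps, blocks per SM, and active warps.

Answer: occupancy 1, limited by warps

registers: 768 blocks
shared memory: no limit (kernel uses none)
warps: 8 blocks
blocks: 24 blocks

Answer: 8 blocks, 32 active warps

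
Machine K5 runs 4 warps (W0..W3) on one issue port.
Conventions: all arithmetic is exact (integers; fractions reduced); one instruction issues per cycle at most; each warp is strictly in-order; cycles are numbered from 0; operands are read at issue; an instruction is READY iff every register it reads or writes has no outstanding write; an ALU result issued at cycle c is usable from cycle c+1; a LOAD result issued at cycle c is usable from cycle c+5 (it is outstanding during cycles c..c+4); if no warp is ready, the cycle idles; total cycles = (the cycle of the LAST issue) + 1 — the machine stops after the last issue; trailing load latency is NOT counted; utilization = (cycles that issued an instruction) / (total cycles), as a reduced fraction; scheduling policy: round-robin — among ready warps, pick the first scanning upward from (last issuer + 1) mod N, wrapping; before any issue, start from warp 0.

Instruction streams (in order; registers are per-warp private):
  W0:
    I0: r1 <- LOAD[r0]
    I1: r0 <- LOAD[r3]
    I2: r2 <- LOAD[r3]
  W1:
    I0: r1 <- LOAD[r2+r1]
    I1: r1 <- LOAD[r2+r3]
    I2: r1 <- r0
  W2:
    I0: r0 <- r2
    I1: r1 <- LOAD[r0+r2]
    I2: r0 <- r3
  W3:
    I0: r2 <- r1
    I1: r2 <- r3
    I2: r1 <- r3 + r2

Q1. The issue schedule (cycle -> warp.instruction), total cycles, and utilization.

cycle 0: W0.I0
cycle 1: W1.I0
cycle 2: W2.I0
cycle 3: W3.I0
cycle 4: W0.I1
cycle 5: W2.I1
cycle 6: W3.I1
cycle 7: W0.I2
cycle 8: W1.I1
cycle 9: W2.I2
cycle 10: W3.I2
cycle 11: idle
cycle 12: idle
cycle 13: W1.I2

Answer: 14 cycles, utilization 6/7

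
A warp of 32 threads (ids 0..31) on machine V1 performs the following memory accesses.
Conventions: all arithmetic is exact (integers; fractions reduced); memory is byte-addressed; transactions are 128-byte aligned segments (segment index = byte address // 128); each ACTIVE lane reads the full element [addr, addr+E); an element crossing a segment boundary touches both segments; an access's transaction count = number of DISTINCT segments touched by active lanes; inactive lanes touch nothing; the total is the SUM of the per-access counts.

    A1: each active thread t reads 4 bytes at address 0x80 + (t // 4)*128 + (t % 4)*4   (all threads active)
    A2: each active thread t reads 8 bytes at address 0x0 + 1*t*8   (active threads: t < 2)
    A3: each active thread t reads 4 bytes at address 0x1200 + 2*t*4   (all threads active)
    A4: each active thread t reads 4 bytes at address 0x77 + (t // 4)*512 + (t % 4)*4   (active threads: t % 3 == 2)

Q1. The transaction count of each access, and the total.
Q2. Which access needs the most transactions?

A1: 8 transactions
A2: 1 transaction
A3: 2 transactions
A4: 13 transactions

Answer: 8,1,2,13; total 24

Answer: A4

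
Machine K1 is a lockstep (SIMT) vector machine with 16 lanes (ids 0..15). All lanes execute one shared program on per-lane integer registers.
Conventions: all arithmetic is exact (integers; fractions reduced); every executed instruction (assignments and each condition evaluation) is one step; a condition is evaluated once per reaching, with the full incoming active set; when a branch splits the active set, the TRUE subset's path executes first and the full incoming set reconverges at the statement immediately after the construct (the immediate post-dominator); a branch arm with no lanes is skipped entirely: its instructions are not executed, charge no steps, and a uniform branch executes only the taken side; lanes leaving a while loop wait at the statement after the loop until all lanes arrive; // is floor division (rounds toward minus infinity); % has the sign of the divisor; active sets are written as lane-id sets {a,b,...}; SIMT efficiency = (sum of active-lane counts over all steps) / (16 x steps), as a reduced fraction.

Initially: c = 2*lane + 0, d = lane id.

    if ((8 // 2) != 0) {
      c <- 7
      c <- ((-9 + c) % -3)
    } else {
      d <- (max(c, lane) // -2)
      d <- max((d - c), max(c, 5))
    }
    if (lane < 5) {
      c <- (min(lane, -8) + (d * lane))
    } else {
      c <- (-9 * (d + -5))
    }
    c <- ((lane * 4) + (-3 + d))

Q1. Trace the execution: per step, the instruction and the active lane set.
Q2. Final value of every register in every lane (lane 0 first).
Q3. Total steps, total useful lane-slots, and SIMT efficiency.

step 0: eval ((8 // 2) != 0)         {0,1,2,3,4,5,6,7,8,9,10,11,12,13,14,15}
step 1: c <- 7                       {0,1,2,3,4,5,6,7,8,9,10,11,12,13,14,15}
step 2: c <- ((-9 + c) % -3)         {0,1,2,3,4,5,6,7,8,9,10,11,12,13,14,15}
step 3: eval (lane < 5)              {0,1,2,3,4,5,6,7,8,9,10,11,12,13,14,15}
step 4: c <- (min(lane, -8) + (d * lane)) {0,1,2,3,4}
step 5: c <- (-9 * (d + -5))         {5,6,7,8,9,10,11,12,13,14,15}
step 6: c <- ((lane * 4) + (-3 + d)) {0,1,2,3,4,5,6,7,8,9,10,11,12,13,14,15}

Answer: 7 steps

c: -3,2,7,12,17,22,27,32,37,42,47,52,57,62,67,72
d: 0,1,2,3,4,5,6,7,8,9,10,11,12,13,14,15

steps = 7; useful = 96; efficiency = 96/112 = 6/7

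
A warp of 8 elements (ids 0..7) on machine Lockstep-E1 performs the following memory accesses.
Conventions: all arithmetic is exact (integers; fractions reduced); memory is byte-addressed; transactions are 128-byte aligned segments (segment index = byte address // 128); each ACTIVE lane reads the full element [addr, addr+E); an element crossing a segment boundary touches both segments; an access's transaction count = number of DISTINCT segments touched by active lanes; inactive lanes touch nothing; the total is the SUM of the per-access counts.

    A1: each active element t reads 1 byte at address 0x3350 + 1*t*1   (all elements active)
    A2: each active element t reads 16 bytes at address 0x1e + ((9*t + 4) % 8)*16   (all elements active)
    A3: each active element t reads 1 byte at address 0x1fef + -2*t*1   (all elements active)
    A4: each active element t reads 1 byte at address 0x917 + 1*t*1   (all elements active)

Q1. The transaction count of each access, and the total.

A1: 1 transaction
A2: 2 transactions
A3: 1 transaction
A4: 1 transaction

Answer: 1,2,1,1; total 5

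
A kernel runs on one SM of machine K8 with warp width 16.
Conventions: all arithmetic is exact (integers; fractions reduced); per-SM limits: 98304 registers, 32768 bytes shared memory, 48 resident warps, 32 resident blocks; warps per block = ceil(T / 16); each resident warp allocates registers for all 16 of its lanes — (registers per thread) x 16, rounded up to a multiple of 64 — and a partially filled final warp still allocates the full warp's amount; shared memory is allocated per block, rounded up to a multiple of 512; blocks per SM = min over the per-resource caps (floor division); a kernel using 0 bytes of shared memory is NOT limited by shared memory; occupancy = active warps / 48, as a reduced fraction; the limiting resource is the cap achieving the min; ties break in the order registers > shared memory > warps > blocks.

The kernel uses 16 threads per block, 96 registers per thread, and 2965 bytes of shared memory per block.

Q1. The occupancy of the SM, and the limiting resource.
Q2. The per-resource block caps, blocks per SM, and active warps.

Answer: occupancy 5/24, limited by shared memory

registers: 64 blocks
shared memory: 10 blocks
warps: 48 blocks
blocks: 32 blocks

Answer: 10 blocks, 10 active warps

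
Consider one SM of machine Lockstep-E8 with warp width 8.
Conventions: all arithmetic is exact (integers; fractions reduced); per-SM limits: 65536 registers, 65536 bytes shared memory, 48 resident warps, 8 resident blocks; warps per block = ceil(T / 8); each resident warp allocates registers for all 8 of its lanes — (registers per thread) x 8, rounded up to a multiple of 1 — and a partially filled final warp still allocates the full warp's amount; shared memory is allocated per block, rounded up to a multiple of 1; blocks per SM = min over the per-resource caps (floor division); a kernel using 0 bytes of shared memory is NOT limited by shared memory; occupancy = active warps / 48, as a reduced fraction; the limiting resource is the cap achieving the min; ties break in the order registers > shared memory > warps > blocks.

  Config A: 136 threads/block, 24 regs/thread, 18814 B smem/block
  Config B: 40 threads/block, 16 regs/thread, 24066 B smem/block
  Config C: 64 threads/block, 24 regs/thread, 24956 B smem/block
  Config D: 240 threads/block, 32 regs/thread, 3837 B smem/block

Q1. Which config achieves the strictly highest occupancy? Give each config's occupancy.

occupancies: A 17/24, B 5/24, C 1/3, D 5/8

Answer: A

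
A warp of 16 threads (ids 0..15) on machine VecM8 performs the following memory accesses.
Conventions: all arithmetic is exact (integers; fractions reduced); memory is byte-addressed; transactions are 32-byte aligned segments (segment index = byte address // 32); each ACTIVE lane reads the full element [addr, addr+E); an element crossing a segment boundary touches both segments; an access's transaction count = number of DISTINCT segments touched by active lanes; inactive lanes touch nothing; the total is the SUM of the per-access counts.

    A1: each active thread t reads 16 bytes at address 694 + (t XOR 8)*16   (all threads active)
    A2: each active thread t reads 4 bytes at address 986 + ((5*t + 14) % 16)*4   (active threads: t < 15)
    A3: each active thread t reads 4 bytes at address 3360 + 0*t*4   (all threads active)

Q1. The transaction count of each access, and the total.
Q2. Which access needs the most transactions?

A1: 9 transactions
A2: 3 transactions
A3: 1 transaction

Answer: 9,3,1; total 13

Answer: A1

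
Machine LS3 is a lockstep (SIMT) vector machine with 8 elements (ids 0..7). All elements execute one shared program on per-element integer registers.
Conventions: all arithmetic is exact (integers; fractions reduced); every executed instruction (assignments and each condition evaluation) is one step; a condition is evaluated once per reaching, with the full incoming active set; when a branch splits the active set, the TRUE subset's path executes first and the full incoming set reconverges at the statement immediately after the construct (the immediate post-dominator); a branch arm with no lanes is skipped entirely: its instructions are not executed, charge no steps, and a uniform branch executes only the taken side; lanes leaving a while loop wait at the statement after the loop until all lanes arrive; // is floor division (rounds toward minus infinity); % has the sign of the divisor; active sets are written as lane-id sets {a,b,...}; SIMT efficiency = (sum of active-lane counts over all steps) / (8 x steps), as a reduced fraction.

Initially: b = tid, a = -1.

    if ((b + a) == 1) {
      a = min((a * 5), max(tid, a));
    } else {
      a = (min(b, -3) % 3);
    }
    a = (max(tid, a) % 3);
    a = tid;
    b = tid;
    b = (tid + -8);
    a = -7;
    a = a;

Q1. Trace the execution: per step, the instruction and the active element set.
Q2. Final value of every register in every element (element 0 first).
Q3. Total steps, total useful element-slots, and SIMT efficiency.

step 0: eval ((b + a) == 1)          {0,1,2,3,4,5,6,7}
step 1: a <- min((a * 5), max(tid, a)) {2}
step 2: a <- (min(b, -3) % 3)        {0,1,3,4,5,6,7}
step 3: a <- (max(tid, a) % 3)       {0,1,2,3,4,5,6,7}
step 4: a <- tid                     {0,1,2,3,4,5,6,7}
step 5: b <- tid                     {0,1,2,3,4,5,6,7}
step 6: b <- (tid + -8)              {0,1,2,3,4,5,6,7}
step 7: a <- -7                      {0,1,2,3,4,5,6,7}
step 8: a <- a                       {0,1,2,3,4,5,6,7}

Answer: 9 steps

b: -8,-7,-6,-5,-4,-3,-2,-1
a: -7,-7,-7,-7,-7,-7,-7,-7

steps = 9; useful = 64; efficiency = 64/72 = 8/9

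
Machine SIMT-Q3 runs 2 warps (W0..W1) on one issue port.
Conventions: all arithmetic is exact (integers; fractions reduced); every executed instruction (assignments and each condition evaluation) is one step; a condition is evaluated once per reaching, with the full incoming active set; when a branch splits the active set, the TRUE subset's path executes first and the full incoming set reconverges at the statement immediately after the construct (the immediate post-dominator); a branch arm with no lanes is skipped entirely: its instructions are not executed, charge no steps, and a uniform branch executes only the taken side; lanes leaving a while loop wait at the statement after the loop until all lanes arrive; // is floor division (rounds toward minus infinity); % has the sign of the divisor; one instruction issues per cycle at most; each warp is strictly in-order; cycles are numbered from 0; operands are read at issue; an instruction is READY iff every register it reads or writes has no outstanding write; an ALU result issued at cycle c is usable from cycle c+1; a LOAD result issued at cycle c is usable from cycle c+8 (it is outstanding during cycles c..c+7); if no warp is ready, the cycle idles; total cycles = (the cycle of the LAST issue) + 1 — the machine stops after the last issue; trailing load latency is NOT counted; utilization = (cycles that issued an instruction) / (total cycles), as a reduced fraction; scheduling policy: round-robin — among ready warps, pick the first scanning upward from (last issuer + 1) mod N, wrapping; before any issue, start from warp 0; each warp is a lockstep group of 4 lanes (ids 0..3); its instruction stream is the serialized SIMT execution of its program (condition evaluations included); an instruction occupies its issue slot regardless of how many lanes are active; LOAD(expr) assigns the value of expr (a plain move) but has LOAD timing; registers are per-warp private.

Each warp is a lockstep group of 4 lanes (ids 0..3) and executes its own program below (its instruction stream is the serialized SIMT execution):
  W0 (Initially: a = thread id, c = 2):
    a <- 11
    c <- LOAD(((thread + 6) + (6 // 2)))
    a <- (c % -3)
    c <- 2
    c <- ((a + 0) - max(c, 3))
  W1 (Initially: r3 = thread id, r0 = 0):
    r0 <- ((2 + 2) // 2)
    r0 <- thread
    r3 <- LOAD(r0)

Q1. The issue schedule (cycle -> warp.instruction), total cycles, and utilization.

cycle 0: W0.I0
cycle 1: W1.I0
cycle 2: W0.I1
cycle 3: W1.I1
cycle 4: W1.I2
cycle 5: idle
cycle 6: idle
cycle 7: idle
cycle 8: idle
cycle 9: idle
cycle 10: W0.I2
cycle 11: W0.I3
cycle 12: W0.I4

Answer: 13 cycles, utilization 8/13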